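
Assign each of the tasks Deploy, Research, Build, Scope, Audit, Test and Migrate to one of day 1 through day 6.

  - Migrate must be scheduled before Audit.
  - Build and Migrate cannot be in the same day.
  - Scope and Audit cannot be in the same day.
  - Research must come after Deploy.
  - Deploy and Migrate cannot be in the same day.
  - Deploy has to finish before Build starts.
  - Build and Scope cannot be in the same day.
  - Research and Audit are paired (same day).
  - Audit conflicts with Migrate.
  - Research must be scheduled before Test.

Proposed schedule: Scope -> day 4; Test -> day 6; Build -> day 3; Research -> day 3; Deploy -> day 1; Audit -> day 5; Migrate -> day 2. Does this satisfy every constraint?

Build and Scope cannot be in the same day — holds.
Scope and Audit cannot be in the same day — holds.
Research and Audit are paired (same day) — violated.
Deploy has to finish before Build starts — holds.
Research must be scheduled before Test — holds.
Migrate must be scheduled before Audit — holds.
Audit conflicts with Migrate — holds.
Build and Migrate cannot be in the same day — holds.
Research must come after Deploy — holds.
Deploy and Migrate cannot be in the same day — holds.

Invalid. Research and Audit are paired (same day).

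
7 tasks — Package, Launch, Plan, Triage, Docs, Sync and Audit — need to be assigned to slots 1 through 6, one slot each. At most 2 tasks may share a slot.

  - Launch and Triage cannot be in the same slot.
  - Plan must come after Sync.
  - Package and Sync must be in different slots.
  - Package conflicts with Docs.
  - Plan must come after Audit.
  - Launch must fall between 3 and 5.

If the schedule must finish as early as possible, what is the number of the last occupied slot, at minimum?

4

The precedence chain requires at least 2 distinct slots.
With at most 2 per slot and 7 tasks, at least 4 slots are needed.
Launch can't be placed before 3, so the schedule must run through at least slot 3.
4 works (last occupied slot: 4): for example Plan=2, Audit=1, Package=2, Sync=1, Docs=3, Launch=3, Triage=4.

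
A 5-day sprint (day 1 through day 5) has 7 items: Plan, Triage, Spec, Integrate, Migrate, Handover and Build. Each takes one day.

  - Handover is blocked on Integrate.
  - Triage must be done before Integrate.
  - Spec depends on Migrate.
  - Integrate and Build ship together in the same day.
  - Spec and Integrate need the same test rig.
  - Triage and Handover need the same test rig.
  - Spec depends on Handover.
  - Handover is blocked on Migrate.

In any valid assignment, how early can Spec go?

day 4

Precedence pushes Spec to at least day 4.
Spec at day 4 is achievable: Spec=day 4, Plan=day 1, Handover=day 3, Triage=day 1, Migrate=day 1, Integrate=day 2, Build=day 2.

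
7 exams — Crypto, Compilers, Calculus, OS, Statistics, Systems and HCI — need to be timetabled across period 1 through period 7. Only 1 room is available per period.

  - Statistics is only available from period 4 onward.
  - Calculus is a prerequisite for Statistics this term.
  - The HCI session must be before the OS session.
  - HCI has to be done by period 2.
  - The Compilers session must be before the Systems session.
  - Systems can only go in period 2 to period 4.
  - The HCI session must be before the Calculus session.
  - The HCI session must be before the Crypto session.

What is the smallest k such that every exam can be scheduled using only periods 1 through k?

The precedence chain requires at least 3 distinct periods.
With at most 1 per period and 7 exams, at least 7 periods are needed.
Statistics can't be placed before period 4, so the schedule must run through at least period 4.
7 works (last occupied period: period 7): for example Calculus -> period 4; Compilers -> period 2; Crypto -> period 6; Statistics -> period 5; HCI -> period 1; Systems -> period 3; OS -> period 7.

7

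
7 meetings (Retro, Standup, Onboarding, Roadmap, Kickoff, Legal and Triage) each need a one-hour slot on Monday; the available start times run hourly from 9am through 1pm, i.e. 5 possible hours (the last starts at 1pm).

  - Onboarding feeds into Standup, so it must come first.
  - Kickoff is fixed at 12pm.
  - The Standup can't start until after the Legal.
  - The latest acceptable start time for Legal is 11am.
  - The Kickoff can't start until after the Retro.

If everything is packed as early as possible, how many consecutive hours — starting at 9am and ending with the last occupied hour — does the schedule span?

4

The precedence chain requires at least 2 distinct hours.
Kickoff can't be placed before 12pm — that is hour 4 counting from 9am — so the schedule must run through at least 4 hours.
4 works (last occupied hour: 12pm): for example Kickoff -> 12pm; Retro -> 9am; Onboarding -> 9am; Roadmap -> 9am; Triage -> 9am; Standup -> 10am; Legal -> 9am.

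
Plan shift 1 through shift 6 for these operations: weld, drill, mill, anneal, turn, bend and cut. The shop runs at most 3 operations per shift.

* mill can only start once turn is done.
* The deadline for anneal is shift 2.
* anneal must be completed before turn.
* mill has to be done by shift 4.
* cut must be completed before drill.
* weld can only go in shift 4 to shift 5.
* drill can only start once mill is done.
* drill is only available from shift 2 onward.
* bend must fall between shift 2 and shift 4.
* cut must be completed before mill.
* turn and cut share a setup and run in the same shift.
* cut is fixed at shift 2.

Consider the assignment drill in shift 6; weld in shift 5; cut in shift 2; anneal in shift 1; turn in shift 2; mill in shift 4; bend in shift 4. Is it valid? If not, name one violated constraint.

Valid

The deadline for anneal is shift 2 — holds.
cut is fixed at shift 2 — holds.
The shop runs at most 3 operations per shift — holds.
weld can only go in shift 4 to shift 5 — holds.
mill can only start once turn is done — holds.
cut must be completed before mill — holds.
drill can only start once mill is done — holds.
turn and cut share a setup and run in the same shift — holds.
anneal must be completed before turn — holds.
bend must fall between shift 2 and shift 4 — holds.
mill has to be done by shift 4 — holds.
cut must be completed before drill — holds.
drill is only available from shift 2 onward — holds.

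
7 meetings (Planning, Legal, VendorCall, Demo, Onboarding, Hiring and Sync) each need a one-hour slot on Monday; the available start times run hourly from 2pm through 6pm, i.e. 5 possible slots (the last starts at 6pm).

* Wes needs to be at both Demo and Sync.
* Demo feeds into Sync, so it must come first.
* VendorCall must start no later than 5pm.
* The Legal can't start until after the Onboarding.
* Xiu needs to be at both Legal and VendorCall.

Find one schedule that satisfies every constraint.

Onboarding in 2pm, Sync in 3pm, Planning in 2pm, Demo in 2pm, VendorCall in 2pm, Hiring in 2pm, Legal in 3pm

Checking: Onboarding(2pm) before Legal(3pm); Demo(2pm) before Sync(3pm); Demo(2pm) != Sync(3pm); Legal(3pm) != VendorCall(2pm); VendorCall=2pm in [2pm,5pm].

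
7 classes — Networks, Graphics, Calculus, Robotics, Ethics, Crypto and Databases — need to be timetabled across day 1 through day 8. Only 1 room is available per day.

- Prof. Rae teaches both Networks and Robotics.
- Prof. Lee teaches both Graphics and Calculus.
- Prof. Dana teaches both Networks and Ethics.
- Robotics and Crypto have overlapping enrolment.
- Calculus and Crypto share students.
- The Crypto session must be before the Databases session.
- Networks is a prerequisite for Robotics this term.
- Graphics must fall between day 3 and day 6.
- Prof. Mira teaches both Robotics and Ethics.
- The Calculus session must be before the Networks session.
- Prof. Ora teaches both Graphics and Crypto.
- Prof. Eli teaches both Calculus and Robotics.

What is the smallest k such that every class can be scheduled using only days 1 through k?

The precedence chain requires at least 3 distinct days.
With at most 1 per day and 7 classes, at least 7 days are needed.
7 works (last occupied day: day 7): for example Ethics -> day 7; Graphics -> day 3; Networks -> day 2; Calculus -> day 1; Databases -> day 6; Crypto -> day 5; Robotics -> day 4.

7 days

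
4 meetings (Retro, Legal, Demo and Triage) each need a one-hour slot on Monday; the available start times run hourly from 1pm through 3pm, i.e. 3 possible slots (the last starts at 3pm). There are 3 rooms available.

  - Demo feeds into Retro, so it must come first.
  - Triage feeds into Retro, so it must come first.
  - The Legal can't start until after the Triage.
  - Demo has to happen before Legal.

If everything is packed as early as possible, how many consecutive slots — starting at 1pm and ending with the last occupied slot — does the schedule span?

2 slots

The precedence chain requires at least 2 distinct slots.
With at most 3 per slot and 4 meetings, at least 2 slots are needed.
2 works (last occupied slot: 2pm): for example Triage=1pm, Retro=2pm, Legal=2pm, Demo=1pm.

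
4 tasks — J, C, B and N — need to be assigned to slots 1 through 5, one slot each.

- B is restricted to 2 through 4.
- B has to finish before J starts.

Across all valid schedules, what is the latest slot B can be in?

B is available from 2; B's own window allows nothing later than 4.
B at 4 is achievable: J -> 5, C -> 1, B -> 4, N -> 1.

4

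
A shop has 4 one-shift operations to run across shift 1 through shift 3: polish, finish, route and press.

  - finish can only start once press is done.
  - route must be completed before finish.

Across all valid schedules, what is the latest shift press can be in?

shift 2

Downstream work caps press at shift 2.
press at shift 2 is achievable: press -> shift 2, polish -> shift 1, route -> shift 1, finish -> shift 3.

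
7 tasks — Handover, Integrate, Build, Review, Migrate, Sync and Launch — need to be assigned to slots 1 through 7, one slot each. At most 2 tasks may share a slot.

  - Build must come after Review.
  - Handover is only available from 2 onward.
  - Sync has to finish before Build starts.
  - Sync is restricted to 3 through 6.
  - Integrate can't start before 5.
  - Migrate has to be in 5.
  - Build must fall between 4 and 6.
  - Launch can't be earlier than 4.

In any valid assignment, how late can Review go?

Downstream work caps Review at 5.
Review at 5 is achievable: Launch in 4, Build in 6, Sync in 3, Migrate in 5, Review in 5, Integrate in 6, Handover in 2.

5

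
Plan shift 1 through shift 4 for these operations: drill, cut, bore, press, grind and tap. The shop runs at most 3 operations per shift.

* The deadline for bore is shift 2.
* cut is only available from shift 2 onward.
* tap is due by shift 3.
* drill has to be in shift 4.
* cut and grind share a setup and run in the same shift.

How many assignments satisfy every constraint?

Splitting on cut: it can be shift 2 (17), shift 3 (22), shift 4 (18). Listing each branch's schedules as (drill, bore, press, grind, tap) by shift number:
cut=shift 2: (4,1,1,2,1) (4,1,1,2,2) (4,1,1,2,3) (4,1,2,2,1) (4,1,2,2,3) (4,1,3,2,1) (4,1,3,2,2) (4,1,3,2,3) (4,1,4,2,1) (4,1,4,2,2) (4,1,4,2,3) (4,2,1,2,1) (4,2,1,2,3) (4,2,3,2,1) (4,2,3,2,3) (4,2,4,2,1) (4,2,4,2,3) — 17.
cut=shift 3: (4,1,1,3,1) (4,1,1,3,2) (4,1,1,3,3) (4,1,2,3,1) (4,1,2,3,2) (4,1,2,3,3) (4,1,3,3,1) (4,1,3,3,2) (4,1,4,3,1) (4,1,4,3,2) (4,1,4,3,3) (4,2,1,3,1) (4,2,1,3,2) (4,2,1,3,3) (4,2,2,3,1) (4,2,2,3,2) (4,2,2,3,3) (4,2,3,3,1) (4,2,3,3,2) (4,2,4,3,1) (4,2,4,3,2) (4,2,4,3,3) — 22.
cut=shift 4: (4,1,1,4,1) (4,1,1,4,2) (4,1,1,4,3) (4,1,2,4,1) (4,1,2,4,2) (4,1,2,4,3) (4,1,3,4,1) (4,1,3,4,2) (4,1,3,4,3) (4,2,1,4,1) (4,2,1,4,2) (4,2,1,4,3) (4,2,2,4,1) (4,2,2,4,2) (4,2,2,4,3) (4,2,3,4,1) (4,2,3,4,2) (4,2,3,4,3) — 18.
Summing: 17 + 22 + 18 = 57.

57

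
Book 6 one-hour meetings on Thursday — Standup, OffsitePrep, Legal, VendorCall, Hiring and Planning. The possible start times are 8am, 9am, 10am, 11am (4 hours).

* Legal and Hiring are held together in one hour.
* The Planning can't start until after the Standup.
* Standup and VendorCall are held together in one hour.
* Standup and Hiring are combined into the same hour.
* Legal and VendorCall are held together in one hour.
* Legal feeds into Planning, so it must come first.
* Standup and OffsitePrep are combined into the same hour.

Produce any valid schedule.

OffsitePrep -> 8am, Planning -> 9am, Standup -> 8am, Legal -> 8am, VendorCall -> 8am, Hiring -> 8am

Checking: Legal(8am) before Planning(9am); Standup(8am) before Planning(9am); Legal = VendorCall = 8am; Standup = OffsitePrep = 8am; Legal = Hiring = 8am; Standup = Hiring = 8am; Standup = VendorCall = 8am.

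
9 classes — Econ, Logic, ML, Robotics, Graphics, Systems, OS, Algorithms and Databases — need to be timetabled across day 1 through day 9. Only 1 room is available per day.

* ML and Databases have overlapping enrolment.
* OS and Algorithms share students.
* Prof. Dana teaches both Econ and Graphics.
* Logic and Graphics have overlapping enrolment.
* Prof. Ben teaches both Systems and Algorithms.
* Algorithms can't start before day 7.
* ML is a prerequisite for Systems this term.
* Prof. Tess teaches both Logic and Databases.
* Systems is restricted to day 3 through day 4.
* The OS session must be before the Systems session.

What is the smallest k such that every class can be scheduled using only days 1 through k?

The precedence chain requires at least 2 distinct days.
With at most 1 per day and 9 classes, at least 9 days are needed.
Algorithms can't be placed before day 7, so the schedule must run through at least day 7.
9 works (last occupied day: day 9): for example Algorithms in day 7, Graphics in day 8, Robotics in day 6, OS in day 2, ML in day 1, Databases in day 9, Logic in day 5, Econ in day 4, Systems in day 3.

9 days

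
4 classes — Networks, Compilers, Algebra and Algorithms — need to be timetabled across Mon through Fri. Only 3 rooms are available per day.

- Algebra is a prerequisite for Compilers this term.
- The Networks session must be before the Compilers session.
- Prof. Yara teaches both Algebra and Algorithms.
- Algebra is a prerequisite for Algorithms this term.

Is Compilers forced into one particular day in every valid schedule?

No

Compilers can be Tue (e.g. Algorithms=Tue, Networks=Mon, Compilers=Tue, Algebra=Mon) or Wed (e.g. Algebra -> Mon, Compilers -> Wed, Algorithms -> Tue, Networks -> Mon).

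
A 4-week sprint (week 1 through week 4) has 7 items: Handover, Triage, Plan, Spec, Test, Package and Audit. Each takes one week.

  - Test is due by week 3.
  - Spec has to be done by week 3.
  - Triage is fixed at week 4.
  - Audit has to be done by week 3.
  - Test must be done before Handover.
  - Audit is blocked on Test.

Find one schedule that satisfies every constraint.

Package in week 1, Triage in week 4, Test in week 1, Handover in week 2, Audit in week 2, Plan in week 1, Spec in week 1

Checking: Test(week 1) before Audit(week 2); Test(week 1) before Handover(week 2); Test=week 1 in [week 1,week 3]; Triage=week 4 in [week 4,week 4]; Audit=week 2 in [week 1,week 3]; Spec=week 1 in [week 1,week 3].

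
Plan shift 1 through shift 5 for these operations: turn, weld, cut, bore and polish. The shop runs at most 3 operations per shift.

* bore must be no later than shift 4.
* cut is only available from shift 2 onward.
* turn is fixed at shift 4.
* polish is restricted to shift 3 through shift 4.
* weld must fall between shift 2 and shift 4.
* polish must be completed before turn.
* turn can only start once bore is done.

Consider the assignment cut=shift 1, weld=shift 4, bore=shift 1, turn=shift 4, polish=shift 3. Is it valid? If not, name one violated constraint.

cut is only available from shift 2 onward — violated.
bore must be no later than shift 4 — holds.
The shop runs at most 3 operations per shift — holds.
turn can only start once bore is done — holds.
turn is fixed at shift 4 — holds.
weld must fall between shift 2 and shift 4 — holds.
polish is restricted to shift 3 through shift 4 — holds.
polish must be completed before turn — holds.

Invalid. cut is only available from shift 2 onward.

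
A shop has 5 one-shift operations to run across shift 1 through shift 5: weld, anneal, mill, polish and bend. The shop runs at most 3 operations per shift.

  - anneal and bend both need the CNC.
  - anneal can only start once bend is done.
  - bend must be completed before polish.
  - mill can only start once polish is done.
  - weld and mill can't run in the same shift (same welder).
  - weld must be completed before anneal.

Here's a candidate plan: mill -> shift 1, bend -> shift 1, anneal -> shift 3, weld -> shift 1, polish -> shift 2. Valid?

No — it violates: weld and mill can't run in the same shift (same welder)

anneal can only start once bend is done — holds.
bend must be completed before polish — holds.
mill can only start once polish is done — violated.
weld must be completed before anneal — holds.
The shop runs at most 3 operations per shift — holds.
anneal and bend both need the CNC — holds.
weld and mill can't run in the same shift (same welder) — violated.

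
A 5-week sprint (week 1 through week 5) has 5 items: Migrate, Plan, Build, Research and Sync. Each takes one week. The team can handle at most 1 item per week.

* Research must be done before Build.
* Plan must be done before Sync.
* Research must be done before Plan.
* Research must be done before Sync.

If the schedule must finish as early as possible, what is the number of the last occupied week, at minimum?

week 5

The precedence chain requires at least 3 distinct weeks.
With at most 1 per week and 5 work items, at least 5 weeks are needed.
5 works (last occupied week: week 5): for example Plan -> week 2; Sync -> week 3; Build -> week 4; Research -> week 1; Migrate -> week 5.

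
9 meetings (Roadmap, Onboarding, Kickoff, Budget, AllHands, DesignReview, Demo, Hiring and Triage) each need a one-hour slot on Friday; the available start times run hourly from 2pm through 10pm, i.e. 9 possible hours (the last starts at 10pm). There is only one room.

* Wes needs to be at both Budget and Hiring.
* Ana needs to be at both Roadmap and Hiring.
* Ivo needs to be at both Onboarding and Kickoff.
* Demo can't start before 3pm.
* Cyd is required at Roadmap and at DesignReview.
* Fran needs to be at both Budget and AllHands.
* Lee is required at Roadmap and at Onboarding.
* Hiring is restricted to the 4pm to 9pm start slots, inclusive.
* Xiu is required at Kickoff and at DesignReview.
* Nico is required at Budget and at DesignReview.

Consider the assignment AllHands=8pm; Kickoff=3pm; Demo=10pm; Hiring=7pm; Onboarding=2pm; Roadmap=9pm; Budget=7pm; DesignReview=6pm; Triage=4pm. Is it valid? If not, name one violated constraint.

Hiring is restricted to the 4pm to 9pm start slots, inclusive — holds.
Demo can't start before 3pm — holds.
Xiu is required at Kickoff and at DesignReview — holds.
Wes needs to be at both Budget and Hiring — violated.
Ana needs to be at both Roadmap and Hiring — holds.
Nico is required at Budget and at DesignReview — holds.
There is only one room — violated.
Lee is required at Roadmap and at Onboarding — holds.
Cyd is required at Roadmap and at DesignReview — holds.
Fran needs to be at both Budget and AllHands — holds.
Ivo needs to be at both Onboarding and Kickoff — holds.

Invalid. Wes needs to be at both Budget and Hiring.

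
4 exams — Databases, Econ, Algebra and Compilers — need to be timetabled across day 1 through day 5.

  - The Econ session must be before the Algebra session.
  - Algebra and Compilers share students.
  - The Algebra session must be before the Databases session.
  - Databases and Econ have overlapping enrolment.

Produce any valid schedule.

Compilers in day 1; Algebra in day 2; Databases in day 3; Econ in day 1

Checking: Algebra(day 2) before Databases(day 3); Econ(day 1) before Algebra(day 2); Algebra(day 2) != Compilers(day 1); Databases(day 3) != Econ(day 1).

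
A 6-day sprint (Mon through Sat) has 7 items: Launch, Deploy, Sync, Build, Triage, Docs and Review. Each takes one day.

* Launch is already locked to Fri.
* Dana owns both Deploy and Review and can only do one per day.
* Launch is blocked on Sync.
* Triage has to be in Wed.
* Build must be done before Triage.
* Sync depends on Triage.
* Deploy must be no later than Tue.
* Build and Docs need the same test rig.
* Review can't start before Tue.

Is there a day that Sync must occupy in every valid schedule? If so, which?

Triage is fixed at Wed and must come before Sync, so Sync is at least Thu.
Launch is fixed at Fri and must come after Sync, so Sync is at most Thu.
So Sync must be Thu.

Thu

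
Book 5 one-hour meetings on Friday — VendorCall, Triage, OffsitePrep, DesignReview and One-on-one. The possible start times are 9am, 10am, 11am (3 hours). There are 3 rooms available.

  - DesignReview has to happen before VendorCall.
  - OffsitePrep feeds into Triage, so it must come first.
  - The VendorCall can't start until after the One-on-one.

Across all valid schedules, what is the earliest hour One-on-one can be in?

9am

Downstream work caps One-on-one at 10am.
One-on-one at 9am is achievable: VendorCall=10am; Triage=10am; DesignReview=9am; One-on-one=9am; OffsitePrep=9am.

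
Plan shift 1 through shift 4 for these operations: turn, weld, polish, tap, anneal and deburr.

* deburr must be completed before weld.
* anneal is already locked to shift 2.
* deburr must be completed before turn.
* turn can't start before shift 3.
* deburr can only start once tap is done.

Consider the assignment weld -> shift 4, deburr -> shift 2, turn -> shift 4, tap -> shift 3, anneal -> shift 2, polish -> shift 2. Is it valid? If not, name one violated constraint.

Invalid. deburr can only start once tap is done.

deburr must be completed before weld — holds.
deburr can only start once tap is done — violated.
anneal is already locked to shift 2 — holds.
deburr must be completed before turn — holds.
turn can't start before shift 3 — holds.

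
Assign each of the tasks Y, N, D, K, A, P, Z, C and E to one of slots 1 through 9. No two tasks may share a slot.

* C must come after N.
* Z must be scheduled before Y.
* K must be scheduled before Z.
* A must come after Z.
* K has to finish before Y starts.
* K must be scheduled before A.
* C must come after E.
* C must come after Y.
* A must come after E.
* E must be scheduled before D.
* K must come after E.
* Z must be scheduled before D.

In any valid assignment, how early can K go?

2

Precedence pushes K to at least 2; downstream work caps K at 6.
K at 2 is achievable: N in 6; E in 1; Z in 3; K in 2; C in 7; Y in 4; D in 8; P in 9; A in 5.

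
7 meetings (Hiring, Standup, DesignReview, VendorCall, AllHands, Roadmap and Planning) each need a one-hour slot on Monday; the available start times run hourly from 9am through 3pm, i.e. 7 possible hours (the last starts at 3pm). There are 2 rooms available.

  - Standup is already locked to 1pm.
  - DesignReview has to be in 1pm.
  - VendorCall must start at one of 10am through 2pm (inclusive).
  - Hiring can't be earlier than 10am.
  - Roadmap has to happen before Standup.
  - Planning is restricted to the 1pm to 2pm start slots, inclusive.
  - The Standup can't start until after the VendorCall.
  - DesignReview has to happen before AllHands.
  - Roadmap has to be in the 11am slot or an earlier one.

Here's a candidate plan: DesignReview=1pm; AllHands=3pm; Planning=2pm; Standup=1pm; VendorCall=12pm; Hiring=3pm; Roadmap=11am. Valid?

Valid

DesignReview has to be in 1pm — holds.
Roadmap has to happen before Standup — holds.
There are 2 rooms available — holds.
VendorCall must start at one of 10am through 2pm (inclusive) — holds.
Standup is already locked to 1pm — holds.
Hiring can't be earlier than 10am — holds.
Roadmap has to be in the 11am slot or an earlier one — holds.
The Standup can't start until after the VendorCall — holds.
DesignReview has to happen before AllHands — holds.
Planning is restricted to the 1pm to 2pm start slots, inclusive — holds.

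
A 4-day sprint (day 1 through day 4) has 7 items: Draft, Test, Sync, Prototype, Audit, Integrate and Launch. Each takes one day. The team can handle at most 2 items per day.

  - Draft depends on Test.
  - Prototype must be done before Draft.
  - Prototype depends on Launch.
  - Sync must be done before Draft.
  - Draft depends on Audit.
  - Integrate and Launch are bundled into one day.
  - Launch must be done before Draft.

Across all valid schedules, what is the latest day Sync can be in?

day 3

Downstream work caps Sync at day 3.
Sync at day 3 is achievable: Prototype=day 2, Draft=day 4, Integrate=day 1, Sync=day 3, Test=day 2, Launch=day 1, Audit=day 3.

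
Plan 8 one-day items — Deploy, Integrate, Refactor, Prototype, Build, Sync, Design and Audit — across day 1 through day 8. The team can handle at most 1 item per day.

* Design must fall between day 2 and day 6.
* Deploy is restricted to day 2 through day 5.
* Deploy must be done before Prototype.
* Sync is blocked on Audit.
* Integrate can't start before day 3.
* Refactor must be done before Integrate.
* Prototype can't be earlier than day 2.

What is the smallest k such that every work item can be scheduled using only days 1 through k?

8

The precedence chain requires at least 2 distinct days.
With at most 1 per day and 8 work items, at least 8 days are needed.
Integrate can't be placed before day 3, so the schedule must run through at least day 3.
8 works (last occupied day: day 8): for example Integrate -> day 4, Sync -> day 7, Deploy -> day 2, Refactor -> day 1, Audit -> day 6, Prototype -> day 5, Build -> day 8, Design -> day 3.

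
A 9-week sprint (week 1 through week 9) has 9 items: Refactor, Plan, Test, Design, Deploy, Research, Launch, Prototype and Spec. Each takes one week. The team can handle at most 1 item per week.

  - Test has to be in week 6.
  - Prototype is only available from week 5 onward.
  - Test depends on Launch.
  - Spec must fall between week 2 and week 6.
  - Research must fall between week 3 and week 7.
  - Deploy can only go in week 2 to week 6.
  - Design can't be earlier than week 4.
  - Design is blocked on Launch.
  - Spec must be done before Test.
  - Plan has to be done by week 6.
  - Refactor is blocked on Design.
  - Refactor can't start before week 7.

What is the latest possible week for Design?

week 8

Design is available from week 4; downstream work caps Design at week 8.
Design at week 8 is achievable: Refactor in week 9; Launch in week 5; Plan in week 1; Prototype in week 7; Design in week 8; Research in week 4; Test in week 6; Spec in week 2; Deploy in week 3.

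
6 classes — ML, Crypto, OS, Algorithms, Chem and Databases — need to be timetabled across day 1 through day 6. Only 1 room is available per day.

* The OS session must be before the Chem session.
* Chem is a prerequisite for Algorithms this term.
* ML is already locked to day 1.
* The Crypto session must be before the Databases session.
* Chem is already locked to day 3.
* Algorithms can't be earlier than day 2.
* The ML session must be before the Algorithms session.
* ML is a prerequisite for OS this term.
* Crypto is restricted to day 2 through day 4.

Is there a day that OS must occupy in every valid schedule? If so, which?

ML is fixed at day 1 and must come before OS, so OS is at least day 2.
Chem is fixed at day 3 and must come after OS, so OS is at most day 2.
So OS must be day 2.

day 2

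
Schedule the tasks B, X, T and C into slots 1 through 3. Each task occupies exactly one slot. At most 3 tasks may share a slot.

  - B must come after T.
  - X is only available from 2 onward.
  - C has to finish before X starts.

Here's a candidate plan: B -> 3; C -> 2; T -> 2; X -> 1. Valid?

Invalid. X is only available from 2 onward.

B must come after T — holds.
At most 3 tasks may share a slot — holds.
X is only available from 2 onward — violated.
C has to finish before X starts — violated.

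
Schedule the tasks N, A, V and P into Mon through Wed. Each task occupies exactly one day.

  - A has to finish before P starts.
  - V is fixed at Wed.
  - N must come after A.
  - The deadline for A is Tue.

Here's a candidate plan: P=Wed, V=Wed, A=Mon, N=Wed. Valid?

V is fixed at Wed — holds.
A has to finish before P starts — holds.
N must come after A — holds.
The deadline for A is Tue — holds.

Valid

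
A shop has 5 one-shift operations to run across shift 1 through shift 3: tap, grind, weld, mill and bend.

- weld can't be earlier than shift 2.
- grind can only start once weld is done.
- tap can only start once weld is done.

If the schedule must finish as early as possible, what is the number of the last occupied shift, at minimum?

shift 3

The precedence chain requires at least 2 distinct shifts.
Propagating the time windows through the other constraints, tap can't land before shift 3, so the schedule must run through at least shift 3.
3 works (last occupied shift: shift 3): for example weld -> shift 2, bend -> shift 1, tap -> shift 3, mill -> shift 1, grind -> shift 3.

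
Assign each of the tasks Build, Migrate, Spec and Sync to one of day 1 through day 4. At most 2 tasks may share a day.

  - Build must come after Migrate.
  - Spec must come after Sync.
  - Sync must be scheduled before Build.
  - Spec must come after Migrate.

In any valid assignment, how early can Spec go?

Precedence pushes Spec to at least day 2.
Spec at day 2 is achievable: Spec=day 2, Sync=day 1, Migrate=day 1, Build=day 2.

day 2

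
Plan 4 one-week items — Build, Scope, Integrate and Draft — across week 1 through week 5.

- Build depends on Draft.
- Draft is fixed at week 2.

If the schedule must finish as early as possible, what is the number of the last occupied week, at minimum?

3

The precedence chain requires at least 2 distinct weeks.
Propagating the time windows through the other constraints, Build can't land before week 3, so the schedule must run through at least week 3.
3 works (last occupied week: week 3): for example Scope -> week 1, Build -> week 3, Integrate -> week 1, Draft -> week 2.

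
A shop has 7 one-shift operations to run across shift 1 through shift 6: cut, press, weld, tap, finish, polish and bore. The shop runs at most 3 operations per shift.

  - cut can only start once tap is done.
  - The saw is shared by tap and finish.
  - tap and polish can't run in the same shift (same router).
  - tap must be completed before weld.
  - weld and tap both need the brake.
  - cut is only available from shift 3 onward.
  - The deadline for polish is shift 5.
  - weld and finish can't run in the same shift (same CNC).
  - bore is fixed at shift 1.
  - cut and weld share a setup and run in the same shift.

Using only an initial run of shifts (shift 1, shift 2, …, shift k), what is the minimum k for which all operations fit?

3

The precedence chain requires at least 2 distinct shifts.
With at most 3 per shift and 7 operations, at least 3 shifts are needed.
cut can't be placed before shift 3, so the schedule must run through at least shift 3.
3 works (last occupied shift: shift 3): for example cut in shift 3; weld in shift 3; tap in shift 1; press in shift 1; finish in shift 2; bore in shift 1; polish in shift 2.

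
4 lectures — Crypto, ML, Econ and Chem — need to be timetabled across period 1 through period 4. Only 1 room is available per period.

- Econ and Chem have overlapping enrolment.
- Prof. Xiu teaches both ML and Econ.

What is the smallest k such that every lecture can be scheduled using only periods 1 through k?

With at most 1 per period and 4 lectures, at least 4 periods are needed.
4 works (last occupied period: period 4): for example Chem=period 4; Econ=period 3; ML=period 2; Crypto=period 1.

4 periods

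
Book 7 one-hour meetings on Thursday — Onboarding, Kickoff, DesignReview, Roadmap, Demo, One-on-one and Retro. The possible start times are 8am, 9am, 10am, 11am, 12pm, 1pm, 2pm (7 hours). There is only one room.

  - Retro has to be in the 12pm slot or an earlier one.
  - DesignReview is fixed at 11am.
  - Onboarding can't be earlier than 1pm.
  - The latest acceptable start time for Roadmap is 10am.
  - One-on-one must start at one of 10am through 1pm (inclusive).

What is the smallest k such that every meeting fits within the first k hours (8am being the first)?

With at most 1 per hour and 7 meetings, at least 7 hours are needed.
Onboarding can't be placed before 1pm — that is hour 6 counting from 8am — so the schedule must run through at least 6 hours.
7 works (last occupied hour: 2pm): for example One-on-one in 10am, Demo in 2pm, Onboarding in 1pm, Roadmap in 8am, Kickoff in 12pm, DesignReview in 11am, Retro in 9am.

7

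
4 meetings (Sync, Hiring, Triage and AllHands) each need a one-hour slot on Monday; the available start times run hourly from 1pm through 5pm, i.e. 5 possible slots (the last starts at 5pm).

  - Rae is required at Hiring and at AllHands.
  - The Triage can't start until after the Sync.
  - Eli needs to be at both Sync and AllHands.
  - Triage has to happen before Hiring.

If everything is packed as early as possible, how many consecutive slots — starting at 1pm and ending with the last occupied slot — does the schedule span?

The precedence chain requires at least 3 distinct slots.
3 works (last occupied slot: 3pm): for example Sync -> 1pm, AllHands -> 2pm, Triage -> 2pm, Hiring -> 3pm.

3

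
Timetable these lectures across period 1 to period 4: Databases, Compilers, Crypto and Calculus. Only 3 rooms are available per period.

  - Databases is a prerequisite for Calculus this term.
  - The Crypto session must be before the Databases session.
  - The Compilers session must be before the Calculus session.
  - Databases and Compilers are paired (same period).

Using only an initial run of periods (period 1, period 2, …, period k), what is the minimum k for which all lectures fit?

The precedence chain requires at least 3 distinct periods.
With at most 3 per period and 4 lectures, at least 2 periods are needed.
3 works (last occupied period: period 3): for example Calculus=period 3, Databases=period 2, Crypto=period 1, Compilers=period 2.

3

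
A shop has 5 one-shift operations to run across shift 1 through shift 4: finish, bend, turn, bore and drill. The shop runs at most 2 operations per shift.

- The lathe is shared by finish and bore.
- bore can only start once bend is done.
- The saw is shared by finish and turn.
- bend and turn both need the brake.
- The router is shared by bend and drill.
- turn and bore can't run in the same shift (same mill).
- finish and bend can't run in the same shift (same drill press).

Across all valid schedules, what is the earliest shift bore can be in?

shift 2

Precedence pushes bore to at least shift 2.
bore at shift 2 is achievable: bend=shift 1; finish=shift 3; turn=shift 4; drill=shift 2; bore=shift 2.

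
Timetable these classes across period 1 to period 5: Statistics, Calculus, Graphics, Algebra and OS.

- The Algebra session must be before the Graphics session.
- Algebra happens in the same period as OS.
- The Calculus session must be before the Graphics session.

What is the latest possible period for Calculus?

period 4

Downstream work caps Calculus at period 4.
Calculus at period 4 is achievable: Statistics -> period 1; Algebra -> period 1; OS -> period 1; Graphics -> period 5; Calculus -> period 4.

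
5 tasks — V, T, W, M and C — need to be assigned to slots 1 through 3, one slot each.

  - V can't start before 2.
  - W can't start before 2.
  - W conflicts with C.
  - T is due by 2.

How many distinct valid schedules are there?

48

Splitting on V: it can be 2 (24), 3 (24). Listing each branch's schedules as (T, W, M, C):
V=2: (1,2,1,1) (1,2,1,3) (1,2,2,1) (1,2,2,3) (1,2,3,1) (1,2,3,3) (1,3,1,1) (1,3,1,2) (1,3,2,1) (1,3,2,2) (1,3,3,1) (1,3,3,2) (2,2,1,1) (2,2,1,3) (2,2,2,1) (2,2,2,3) (2,2,3,1) (2,2,3,3) (2,3,1,1) (2,3,1,2) (2,3,2,1) (2,3,2,2) (2,3,3,1) (2,3,3,2) — 24.
V=3: (1,2,1,1) (1,2,1,3) (1,2,2,1) (1,2,2,3) (1,2,3,1) (1,2,3,3) (1,3,1,1) (1,3,1,2) (1,3,2,1) (1,3,2,2) (1,3,3,1) (1,3,3,2) (2,2,1,1) (2,2,1,3) (2,2,2,1) (2,2,2,3) (2,2,3,1) (2,2,3,3) (2,3,1,1) (2,3,1,2) (2,3,2,1) (2,3,2,2) (2,3,3,1) (2,3,3,2) — 24.
Summing: 24 + 24 = 48.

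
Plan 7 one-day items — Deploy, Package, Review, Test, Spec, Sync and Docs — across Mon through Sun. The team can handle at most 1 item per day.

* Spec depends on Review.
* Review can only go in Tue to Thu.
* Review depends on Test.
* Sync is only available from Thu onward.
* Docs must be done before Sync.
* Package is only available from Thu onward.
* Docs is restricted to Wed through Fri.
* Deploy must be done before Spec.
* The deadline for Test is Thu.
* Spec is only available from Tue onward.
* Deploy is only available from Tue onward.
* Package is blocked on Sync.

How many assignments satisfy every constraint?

Splitting on Deploy: it can be Tue (7), Wed (4), Thu (3), Fri (2), Sat (1). Listing each branch's schedules as (Package, Review, Test, Spec, Sync, Docs):
Deploy=Tue: (Sat,Wed,Mon,Sun,Fri,Thu) (Sat,Thu,Mon,Sun,Fri,Wed) (Sun,Wed,Mon,Thu,Sat,Fri) (Sun,Wed,Mon,Fri,Sat,Thu) (Sun,Wed,Mon,Sat,Fri,Thu) (Sun,Thu,Mon,Fri,Sat,Wed) (Sun,Thu,Mon,Sat,Fri,Wed) — 7.
Deploy=Wed: (Sat,Tue,Mon,Sun,Fri,Thu) (Sun,Tue,Mon,Thu,Sat,Fri) (Sun,Tue,Mon,Fri,Sat,Thu) (Sun,Tue,Mon,Sat,Fri,Thu) — 4.
Deploy=Thu: (Sat,Tue,Mon,Sun,Fri,Wed) (Sun,Tue,Mon,Fri,Sat,Wed) (Sun,Tue,Mon,Sat,Fri,Wed) — 3.
Deploy=Fri: (Sat,Tue,Mon,Sun,Thu,Wed) (Sun,Tue,Mon,Sat,Thu,Wed) — 2.
Deploy=Sat: (Fri,Tue,Mon,Sun,Thu,Wed) — 1.
Summing: 7 + 4 + 3 + 2 + 1 = 17.

17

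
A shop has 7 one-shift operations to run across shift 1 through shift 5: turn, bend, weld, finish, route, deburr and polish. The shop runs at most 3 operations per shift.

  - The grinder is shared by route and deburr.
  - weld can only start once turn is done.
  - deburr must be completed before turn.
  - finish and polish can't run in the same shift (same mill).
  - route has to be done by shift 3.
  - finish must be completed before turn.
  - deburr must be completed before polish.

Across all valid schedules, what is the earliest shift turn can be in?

Precedence pushes turn to at least shift 2; downstream work caps turn at shift 4.
turn at shift 2 is achievable: deburr -> shift 1, bend -> shift 1, route -> shift 2, polish -> shift 2, finish -> shift 1, turn -> shift 2, weld -> shift 3.

shift 2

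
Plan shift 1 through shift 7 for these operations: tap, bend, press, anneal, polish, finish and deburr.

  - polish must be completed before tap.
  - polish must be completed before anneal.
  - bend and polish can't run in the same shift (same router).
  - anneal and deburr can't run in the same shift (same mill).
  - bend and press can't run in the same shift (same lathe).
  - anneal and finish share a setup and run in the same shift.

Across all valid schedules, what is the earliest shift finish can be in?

shift 2

Finish must be in the same shift as anneal, which can't be before shift 2, so finish is at least shift 2.
finish at shift 2 is achievable: anneal -> shift 2, deburr -> shift 1, polish -> shift 1, press -> shift 1, finish -> shift 2, bend -> shift 2, tap -> shift 2.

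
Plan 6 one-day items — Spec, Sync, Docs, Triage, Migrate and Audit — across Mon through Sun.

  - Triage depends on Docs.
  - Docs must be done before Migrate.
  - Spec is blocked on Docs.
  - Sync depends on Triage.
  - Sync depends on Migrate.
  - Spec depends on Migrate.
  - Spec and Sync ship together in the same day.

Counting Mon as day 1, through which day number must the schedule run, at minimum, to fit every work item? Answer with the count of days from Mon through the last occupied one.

The precedence chain requires at least 3 distinct days.
3 works (last occupied day: Wed): for example Docs=Mon; Audit=Mon; Triage=Tue; Spec=Wed; Migrate=Tue; Sync=Wed.

3 days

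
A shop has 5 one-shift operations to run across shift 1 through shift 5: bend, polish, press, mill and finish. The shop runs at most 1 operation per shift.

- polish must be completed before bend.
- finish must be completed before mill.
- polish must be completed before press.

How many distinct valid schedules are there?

20

Splitting on bend: it can be shift 2 (3), shift 3 (5), shift 4 (6), shift 5 (6). Listing each branch's schedules as (polish, press, mill, finish) by shift number:
bend=shift 2: (1,3,5,4) (1,4,5,3) (1,5,4,3) — 3.
bend=shift 3: (1,2,5,4) (1,4,5,2) (1,5,4,2) (2,4,5,1) (2,5,4,1) — 5.
bend=shift 4: (1,2,5,3) (1,3,5,2) (1,5,3,2) (2,3,5,1) (2,5,3,1) (3,5,2,1) — 6.
bend=shift 5: (1,2,4,3) (1,3,4,2) (1,4,3,2) (2,3,4,1) (2,4,3,1) (3,4,2,1) — 6.
Summing: 3 + 5 + 6 + 6 = 20.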